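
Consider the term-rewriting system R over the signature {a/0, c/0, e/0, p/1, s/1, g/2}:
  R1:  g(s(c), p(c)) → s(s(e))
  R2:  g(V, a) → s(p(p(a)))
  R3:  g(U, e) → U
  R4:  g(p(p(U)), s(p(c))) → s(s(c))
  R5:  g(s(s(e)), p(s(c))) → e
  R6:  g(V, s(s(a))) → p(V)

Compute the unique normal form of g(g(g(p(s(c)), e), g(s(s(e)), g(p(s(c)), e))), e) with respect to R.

p(s(c))

1. g(g(g(p(s(c)), e), g(s(s(e)), g(p(s(c)), e))), e)  →  g(g(p(s(c)), e), g(s(s(e)), g(p(s(c)), e)))   [R3 at ε]
2. g(g(p(s(c)), e), g(s(s(e)), g(p(s(c)), e)))  →  g(p(s(c)), g(s(s(e)), g(p(s(c)), e)))   [R3 at 1]
3. g(p(s(c)), g(s(s(e)), g(p(s(c)), e)))  →  g(p(s(c)), g(s(s(e)), p(s(c))))   [R3 at 2.2]
4. g(p(s(c)), g(s(s(e)), p(s(c))))  →  g(p(s(c)), e)   [R5 at 2]
5. g(p(s(c)), e)  →  p(s(c))   [R3 at ε]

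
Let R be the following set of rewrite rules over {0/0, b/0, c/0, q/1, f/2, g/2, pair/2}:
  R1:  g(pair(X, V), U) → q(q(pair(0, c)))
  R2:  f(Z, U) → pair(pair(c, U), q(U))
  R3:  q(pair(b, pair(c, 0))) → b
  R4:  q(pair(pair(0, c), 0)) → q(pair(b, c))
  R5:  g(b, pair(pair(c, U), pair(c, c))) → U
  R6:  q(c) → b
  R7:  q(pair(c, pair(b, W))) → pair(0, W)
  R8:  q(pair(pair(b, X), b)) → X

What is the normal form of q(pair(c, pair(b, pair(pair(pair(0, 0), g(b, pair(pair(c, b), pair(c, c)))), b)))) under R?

pair(0, pair(pair(pair(0, 0), b), b))

1. q(pair(c, pair(b, pair(pair(pair(0, 0), g(b, pair(pair(c, b), pair(c, c)))), b))))  →  pair(0, pair(pair(pair(0, 0), g(b, pair(pair(c, b), pair(c, c)))), b))   [R7 at ε]
2. pair(0, pair(pair(pair(0, 0), g(b, pair(pair(c, b), pair(c, c)))), b))  →  pair(0, pair(pair(pair(0, 0), b), b))   [R5 at 2.1.2]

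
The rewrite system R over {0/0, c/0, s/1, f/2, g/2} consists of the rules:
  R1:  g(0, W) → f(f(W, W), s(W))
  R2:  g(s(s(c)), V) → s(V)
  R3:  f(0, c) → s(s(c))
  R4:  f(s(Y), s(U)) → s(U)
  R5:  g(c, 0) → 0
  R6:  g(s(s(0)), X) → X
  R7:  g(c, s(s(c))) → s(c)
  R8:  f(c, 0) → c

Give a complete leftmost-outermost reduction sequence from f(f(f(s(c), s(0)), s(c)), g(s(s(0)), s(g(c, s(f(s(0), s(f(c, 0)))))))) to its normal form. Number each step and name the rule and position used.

s(s(c))

1. f(f(f(s(c), s(0)), s(c)), g(s(s(0)), s(g(c, s(f(s(0), s(f(c, 0))))))))  →  f(f(s(0), s(c)), g(s(s(0)), s(g(c, s(f(s(0), s(f(c, 0))))))))   [R4 at 1.1]
2. f(f(s(0), s(c)), g(s(s(0)), s(g(c, s(f(s(0), s(f(c, 0))))))))  →  f(s(c), g(s(s(0)), s(g(c, s(f(s(0), s(f(c, 0))))))))   [R4 at 1]
3. f(s(c), g(s(s(0)), s(g(c, s(f(s(0), s(f(c, 0))))))))  →  f(s(c), s(g(c, s(f(s(0), s(f(c, 0)))))))   [R6 at 2]
4. f(s(c), s(g(c, s(f(s(0), s(f(c, 0)))))))  →  s(g(c, s(f(s(0), s(f(c, 0))))))   [R4 at ε]
5. s(g(c, s(f(s(0), s(f(c, 0))))))  →  s(g(c, s(s(f(c, 0)))))   [R4 at 1.2.1]
6. s(g(c, s(s(f(c, 0)))))  →  s(g(c, s(s(c))))   [R8 at 1.2.1.1]
7. s(g(c, s(s(c))))  →  s(s(c))   [R7 at 1]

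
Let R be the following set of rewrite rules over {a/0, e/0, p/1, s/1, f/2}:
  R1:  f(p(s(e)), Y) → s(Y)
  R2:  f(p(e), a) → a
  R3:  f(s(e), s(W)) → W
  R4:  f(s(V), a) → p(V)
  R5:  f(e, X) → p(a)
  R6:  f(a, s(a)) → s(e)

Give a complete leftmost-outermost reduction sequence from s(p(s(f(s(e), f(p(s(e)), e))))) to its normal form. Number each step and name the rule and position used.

s(p(s(e)))

1. s(p(s(f(s(e), f(p(s(e)), e)))))  →  s(p(s(f(s(e), s(e)))))   [R1 at 1.1.1.2]
2. s(p(s(f(s(e), s(e)))))  →  s(p(s(e)))   [R3 at 1.1.1]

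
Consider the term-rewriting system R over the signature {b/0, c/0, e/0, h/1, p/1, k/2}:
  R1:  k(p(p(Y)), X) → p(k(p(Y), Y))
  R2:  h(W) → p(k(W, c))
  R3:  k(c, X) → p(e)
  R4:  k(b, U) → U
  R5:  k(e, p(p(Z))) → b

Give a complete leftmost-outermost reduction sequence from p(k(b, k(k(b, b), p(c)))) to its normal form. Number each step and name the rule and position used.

1. p(k(b, k(k(b, b), p(c))))  →  p(k(k(b, b), p(c)))   [R4 at 1]
2. p(k(k(b, b), p(c)))  →  p(k(b, p(c)))   [R4 at 1.1]
3. p(k(b, p(c)))  →  p(p(c))   [R4 at 1]

p(p(c))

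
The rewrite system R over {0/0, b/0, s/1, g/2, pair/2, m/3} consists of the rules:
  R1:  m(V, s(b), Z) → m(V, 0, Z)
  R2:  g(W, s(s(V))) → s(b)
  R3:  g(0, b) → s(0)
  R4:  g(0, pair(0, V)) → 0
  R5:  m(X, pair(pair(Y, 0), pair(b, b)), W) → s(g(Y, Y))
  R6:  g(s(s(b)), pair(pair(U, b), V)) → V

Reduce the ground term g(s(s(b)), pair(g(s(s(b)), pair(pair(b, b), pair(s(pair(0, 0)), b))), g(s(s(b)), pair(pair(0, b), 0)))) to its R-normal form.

0

1. g(s(s(b)), pair(g(s(s(b)), pair(pair(b, b), pair(s(pair(0, 0)), b))), g(s(s(b)), pair(pair(0, b), 0))))  →  g(s(s(b)), pair(pair(s(pair(0, 0)), b), g(s(s(b)), pair(pair(0, b), 0))))   [R6 at 2.1]
2. g(s(s(b)), pair(pair(s(pair(0, 0)), b), g(s(s(b)), pair(pair(0, b), 0))))  →  g(s(s(b)), pair(pair(0, b), 0))   [R6 at ε]
3. g(s(s(b)), pair(pair(0, b), 0))  →  0   [R6 at ε]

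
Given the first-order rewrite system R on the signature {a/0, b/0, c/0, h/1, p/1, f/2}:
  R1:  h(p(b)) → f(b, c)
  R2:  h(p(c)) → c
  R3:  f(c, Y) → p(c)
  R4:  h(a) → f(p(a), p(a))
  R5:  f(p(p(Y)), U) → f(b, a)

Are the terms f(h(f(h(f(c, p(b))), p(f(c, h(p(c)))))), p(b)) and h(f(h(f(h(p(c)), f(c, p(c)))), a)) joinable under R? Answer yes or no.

Reduce t₁ = f(h(f(h(f(c, p(b))), p(f(c, h(p(c)))))), p(b)):
1. f(h(f(h(f(c, p(b))), p(f(c, h(p(c)))))), p(b))  →  f(h(f(h(p(c)), p(f(c, h(p(c)))))), p(b))   [R3 at 1.1.1.1]
2. f(h(f(h(p(c)), p(f(c, h(p(c)))))), p(b))  →  f(h(f(c, p(f(c, h(p(c)))))), p(b))   [R2 at 1.1.1]
3. f(h(f(c, p(f(c, h(p(c)))))), p(b))  →  f(h(p(c)), p(b))   [R3 at 1.1]
4. f(h(p(c)), p(b))  →  f(c, p(b))   [R2 at 1]
5. f(c, p(b))  →  p(c)   [R3 at ε]

Reduce t₂ = h(f(h(f(h(p(c)), f(c, p(c)))), a)):
1. h(f(h(f(h(p(c)), f(c, p(c)))), a))  →  h(f(h(f(c, f(c, p(c)))), a))   [R2 at 1.1.1.1]
2. h(f(h(f(c, f(c, p(c)))), a))  →  h(f(h(p(c)), a))   [R3 at 1.1.1]
3. h(f(h(p(c)), a))  →  h(f(c, a))   [R2 at 1.1]
4. h(f(c, a))  →  h(p(c))   [R3 at 1]
5. h(p(c))  →  c   [R2 at ε]

no — NF(t₁) = p(c), NF(t₂) = c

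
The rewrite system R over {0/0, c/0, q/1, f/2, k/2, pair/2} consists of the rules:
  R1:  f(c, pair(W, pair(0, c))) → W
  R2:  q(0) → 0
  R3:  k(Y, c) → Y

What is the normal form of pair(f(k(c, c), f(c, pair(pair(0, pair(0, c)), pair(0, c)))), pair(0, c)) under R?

1. pair(f(k(c, c), f(c, pair(pair(0, pair(0, c)), pair(0, c)))), pair(0, c))  →  pair(f(c, f(c, pair(pair(0, pair(0, c)), pair(0, c)))), pair(0, c))   [R3 at 1.1]
2. pair(f(c, f(c, pair(pair(0, pair(0, c)), pair(0, c)))), pair(0, c))  →  pair(f(c, pair(0, pair(0, c))), pair(0, c))   [R1 at 1.2]
3. pair(f(c, pair(0, pair(0, c))), pair(0, c))  →  pair(0, pair(0, c))   [R1 at 1]

pair(0, pair(0, c))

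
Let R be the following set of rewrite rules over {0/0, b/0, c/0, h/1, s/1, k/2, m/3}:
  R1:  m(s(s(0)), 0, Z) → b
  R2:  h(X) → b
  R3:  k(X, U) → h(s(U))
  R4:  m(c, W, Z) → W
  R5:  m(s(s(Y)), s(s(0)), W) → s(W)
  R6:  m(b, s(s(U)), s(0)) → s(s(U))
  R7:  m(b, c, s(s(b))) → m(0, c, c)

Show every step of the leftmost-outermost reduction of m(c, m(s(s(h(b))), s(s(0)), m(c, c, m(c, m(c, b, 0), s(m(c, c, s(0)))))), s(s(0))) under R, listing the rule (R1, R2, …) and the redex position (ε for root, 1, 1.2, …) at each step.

1. m(c, m(s(s(h(b))), s(s(0)), m(c, c, m(c, m(c, b, 0), s(m(c, c, s(0)))))), s(s(0)))  →  m(s(s(h(b))), s(s(0)), m(c, c, m(c, m(c, b, 0), s(m(c, c, s(0))))))   [R4 at ε]
2. m(s(s(h(b))), s(s(0)), m(c, c, m(c, m(c, b, 0), s(m(c, c, s(0))))))  →  s(m(c, c, m(c, m(c, b, 0), s(m(c, c, s(0))))))   [R5 at ε]
3. s(m(c, c, m(c, m(c, b, 0), s(m(c, c, s(0))))))  →  s(c)   [R4 at 1]

s(c)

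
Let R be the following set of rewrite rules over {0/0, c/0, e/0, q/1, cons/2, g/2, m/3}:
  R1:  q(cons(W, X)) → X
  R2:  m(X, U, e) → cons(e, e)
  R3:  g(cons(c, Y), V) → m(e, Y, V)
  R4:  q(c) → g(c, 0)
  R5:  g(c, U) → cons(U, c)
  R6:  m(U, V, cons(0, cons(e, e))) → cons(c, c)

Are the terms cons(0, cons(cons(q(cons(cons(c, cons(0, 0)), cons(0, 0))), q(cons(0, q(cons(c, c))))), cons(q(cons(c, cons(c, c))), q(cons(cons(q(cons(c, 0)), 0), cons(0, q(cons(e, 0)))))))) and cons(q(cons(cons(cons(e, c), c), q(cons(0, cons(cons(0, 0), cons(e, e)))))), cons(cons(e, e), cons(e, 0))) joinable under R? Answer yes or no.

no — NF(t₁) = cons(0, cons(cons(cons(0, 0), c), cons(cons(c, c), cons(0, 0)))), NF(t₂) = cons(cons(cons(0, 0), cons(e, e)), cons(cons(e, e), cons(e, 0)))

Reduce t₁ = cons(0, cons(cons(q(cons(cons(c, cons(0, 0)), cons(0, 0))), q(cons(0, q(cons(c, c))))), cons(q(cons(c, cons(c, c))), q(cons(cons(q(cons(c, 0)), 0), cons(0, q(cons(e, 0)))))))):
1. cons(0, cons(cons(q(cons(cons(c, cons(0, 0)), cons(0, 0))), q(cons(0, q(cons(c, c))))), cons(q(cons(c, cons(c, c))), q(cons(cons(q(cons(c, 0)), 0), cons(0, q(cons(e, 0))))))))  →  cons(0, cons(cons(cons(0, 0), q(cons(0, q(cons(c, c))))), cons(q(cons(c, cons(c, c))), q(cons(cons(q(cons(c, 0)), 0), cons(0, q(cons(e, 0))))))))   [R1 at 2.1.1]
2. cons(0, cons(cons(cons(0, 0), q(cons(0, q(cons(c, c))))), cons(q(cons(c, cons(c, c))), q(cons(cons(q(cons(c, 0)), 0), cons(0, q(cons(e, 0))))))))  →  cons(0, cons(cons(cons(0, 0), q(cons(c, c))), cons(q(cons(c, cons(c, c))), q(cons(cons(q(cons(c, 0)), 0), cons(0, q(cons(e, 0))))))))   [R1 at 2.1.2]
3. cons(0, cons(cons(cons(0, 0), q(cons(c, c))), cons(q(cons(c, cons(c, c))), q(cons(cons(q(cons(c, 0)), 0), cons(0, q(cons(e, 0))))))))  →  cons(0, cons(cons(cons(0, 0), c), cons(q(cons(c, cons(c, c))), q(cons(cons(q(cons(c, 0)), 0), cons(0, q(cons(e, 0))))))))   [R1 at 2.1.2]
4. cons(0, cons(cons(cons(0, 0), c), cons(q(cons(c, cons(c, c))), q(cons(cons(q(cons(c, 0)), 0), cons(0, q(cons(e, 0))))))))  →  cons(0, cons(cons(cons(0, 0), c), cons(cons(c, c), q(cons(cons(q(cons(c, 0)), 0), cons(0, q(cons(e, 0))))))))   [R1 at 2.2.1]
5. cons(0, cons(cons(cons(0, 0), c), cons(cons(c, c), q(cons(cons(q(cons(c, 0)), 0), cons(0, q(cons(e, 0))))))))  →  cons(0, cons(cons(cons(0, 0), c), cons(cons(c, c), cons(0, q(cons(e, 0))))))   [R1 at 2.2.2]
6. cons(0, cons(cons(cons(0, 0), c), cons(cons(c, c), cons(0, q(cons(e, 0))))))  →  cons(0, cons(cons(cons(0, 0), c), cons(cons(c, c), cons(0, 0))))   [R1 at 2.2.2.2]

Reduce t₂ = cons(q(cons(cons(cons(e, c), c), q(cons(0, cons(cons(0, 0), cons(e, e)))))), cons(cons(e, e), cons(e, 0))):
1. cons(q(cons(cons(cons(e, c), c), q(cons(0, cons(cons(0, 0), cons(e, e)))))), cons(cons(e, e), cons(e, 0)))  →  cons(q(cons(0, cons(cons(0, 0), cons(e, e)))), cons(cons(e, e), cons(e, 0)))   [R1 at 1]
2. cons(q(cons(0, cons(cons(0, 0), cons(e, e)))), cons(cons(e, e), cons(e, 0)))  →  cons(cons(cons(0, 0), cons(e, e)), cons(cons(e, e), cons(e, 0)))   [R1 at 1]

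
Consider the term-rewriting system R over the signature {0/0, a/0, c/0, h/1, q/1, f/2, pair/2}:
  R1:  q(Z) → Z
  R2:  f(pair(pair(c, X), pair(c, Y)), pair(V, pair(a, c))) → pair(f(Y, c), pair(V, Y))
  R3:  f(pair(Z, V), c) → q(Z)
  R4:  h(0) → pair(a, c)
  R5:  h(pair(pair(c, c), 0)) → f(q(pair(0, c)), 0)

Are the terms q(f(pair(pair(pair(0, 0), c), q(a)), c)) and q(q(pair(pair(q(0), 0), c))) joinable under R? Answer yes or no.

yes — NF(t₁) = pair(pair(0, 0), c), NF(t₂) = pair(pair(0, 0), c)

Reduce t₁ = q(f(pair(pair(pair(0, 0), c), q(a)), c)):
1. q(f(pair(pair(pair(0, 0), c), q(a)), c))  →  f(pair(pair(pair(0, 0), c), q(a)), c)   [R1 at ε]
2. f(pair(pair(pair(0, 0), c), q(a)), c)  →  q(pair(pair(0, 0), c))   [R3 at ε]
3. q(pair(pair(0, 0), c))  →  pair(pair(0, 0), c)   [R1 at ε]

Reduce t₂ = q(q(pair(pair(q(0), 0), c))):
1. q(q(pair(pair(q(0), 0), c)))  →  q(pair(pair(q(0), 0), c))   [R1 at ε]
2. q(pair(pair(q(0), 0), c))  →  pair(pair(q(0), 0), c)   [R1 at ε]
3. pair(pair(q(0), 0), c)  →  pair(pair(0, 0), c)   [R1 at 1.1]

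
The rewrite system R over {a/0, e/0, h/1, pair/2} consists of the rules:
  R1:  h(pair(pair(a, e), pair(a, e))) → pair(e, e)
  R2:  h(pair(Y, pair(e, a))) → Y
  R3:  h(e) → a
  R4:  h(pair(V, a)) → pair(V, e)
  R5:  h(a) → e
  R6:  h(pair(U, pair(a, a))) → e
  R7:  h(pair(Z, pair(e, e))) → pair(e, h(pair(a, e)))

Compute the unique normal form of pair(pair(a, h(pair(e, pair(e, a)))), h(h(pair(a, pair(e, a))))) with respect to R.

pair(pair(a, e), e)

1. pair(pair(a, h(pair(e, pair(e, a)))), h(h(pair(a, pair(e, a)))))  →  pair(pair(a, e), h(h(pair(a, pair(e, a)))))   [R2 at 1.2]
2. pair(pair(a, e), h(h(pair(a, pair(e, a)))))  →  pair(pair(a, e), h(a))   [R2 at 2.1]
3. pair(pair(a, e), h(a))  →  pair(pair(a, e), e)   [R5 at 2]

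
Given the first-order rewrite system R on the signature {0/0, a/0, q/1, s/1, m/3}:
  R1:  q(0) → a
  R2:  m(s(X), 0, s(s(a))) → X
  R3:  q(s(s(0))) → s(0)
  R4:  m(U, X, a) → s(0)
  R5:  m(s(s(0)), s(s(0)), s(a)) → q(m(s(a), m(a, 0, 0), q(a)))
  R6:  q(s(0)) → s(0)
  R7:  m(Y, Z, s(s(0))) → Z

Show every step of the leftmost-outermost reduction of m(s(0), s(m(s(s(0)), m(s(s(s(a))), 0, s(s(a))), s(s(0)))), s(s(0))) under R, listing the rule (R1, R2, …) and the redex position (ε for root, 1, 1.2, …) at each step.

1. m(s(0), s(m(s(s(0)), m(s(s(s(a))), 0, s(s(a))), s(s(0)))), s(s(0)))  →  s(m(s(s(0)), m(s(s(s(a))), 0, s(s(a))), s(s(0))))   [R7 at ε]
2. s(m(s(s(0)), m(s(s(s(a))), 0, s(s(a))), s(s(0))))  →  s(m(s(s(s(a))), 0, s(s(a))))   [R7 at 1]
3. s(m(s(s(s(a))), 0, s(s(a))))  →  s(s(s(a)))   [R2 at 1]

s(s(s(a)))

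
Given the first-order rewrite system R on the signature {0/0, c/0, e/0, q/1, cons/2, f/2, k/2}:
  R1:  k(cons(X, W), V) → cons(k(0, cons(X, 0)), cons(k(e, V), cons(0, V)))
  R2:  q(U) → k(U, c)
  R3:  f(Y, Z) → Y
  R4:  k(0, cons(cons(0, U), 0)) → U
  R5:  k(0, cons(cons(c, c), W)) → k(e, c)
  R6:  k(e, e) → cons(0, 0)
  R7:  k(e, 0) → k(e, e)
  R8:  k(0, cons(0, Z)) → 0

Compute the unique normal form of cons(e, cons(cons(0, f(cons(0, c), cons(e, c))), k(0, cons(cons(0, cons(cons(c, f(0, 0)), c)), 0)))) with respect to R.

cons(e, cons(cons(0, cons(0, c)), cons(cons(c, 0), c)))

1. cons(e, cons(cons(0, f(cons(0, c), cons(e, c))), k(0, cons(cons(0, cons(cons(c, f(0, 0)), c)), 0))))  →  cons(e, cons(cons(0, cons(0, c)), k(0, cons(cons(0, cons(cons(c, f(0, 0)), c)), 0))))   [R3 at 2.1.2]
2. cons(e, cons(cons(0, cons(0, c)), k(0, cons(cons(0, cons(cons(c, f(0, 0)), c)), 0))))  →  cons(e, cons(cons(0, cons(0, c)), cons(cons(c, f(0, 0)), c)))   [R4 at 2.2]
3. cons(e, cons(cons(0, cons(0, c)), cons(cons(c, f(0, 0)), c)))  →  cons(e, cons(cons(0, cons(0, c)), cons(cons(c, 0), c)))   [R3 at 2.2.1.2]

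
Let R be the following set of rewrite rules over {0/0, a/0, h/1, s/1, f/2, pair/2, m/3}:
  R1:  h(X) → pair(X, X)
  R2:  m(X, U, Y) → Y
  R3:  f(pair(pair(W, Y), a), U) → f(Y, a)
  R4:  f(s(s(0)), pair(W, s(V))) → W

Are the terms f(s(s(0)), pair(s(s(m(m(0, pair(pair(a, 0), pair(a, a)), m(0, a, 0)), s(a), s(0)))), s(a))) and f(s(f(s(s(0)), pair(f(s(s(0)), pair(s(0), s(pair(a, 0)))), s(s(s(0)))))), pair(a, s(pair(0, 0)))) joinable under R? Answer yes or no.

Reduce t₁ = f(s(s(0)), pair(s(s(m(m(0, pair(pair(a, 0), pair(a, a)), m(0, a, 0)), s(a), s(0)))), s(a))):
1. f(s(s(0)), pair(s(s(m(m(0, pair(pair(a, 0), pair(a, a)), m(0, a, 0)), s(a), s(0)))), s(a)))  →  s(s(m(m(0, pair(pair(a, 0), pair(a, a)), m(0, a, 0)), s(a), s(0))))   [R4 at ε]
2. s(s(m(m(0, pair(pair(a, 0), pair(a, a)), m(0, a, 0)), s(a), s(0))))  →  s(s(s(0)))   [R2 at 1.1]

Reduce t₂ = f(s(f(s(s(0)), pair(f(s(s(0)), pair(s(0), s(pair(a, 0)))), s(s(s(0)))))), pair(a, s(pair(0, 0)))):
1. f(s(f(s(s(0)), pair(f(s(s(0)), pair(s(0), s(pair(a, 0)))), s(s(s(0)))))), pair(a, s(pair(0, 0))))  →  f(s(f(s(s(0)), pair(s(0), s(pair(a, 0))))), pair(a, s(pair(0, 0))))   [R4 at 1.1]
2. f(s(f(s(s(0)), pair(s(0), s(pair(a, 0))))), pair(a, s(pair(0, 0))))  →  f(s(s(0)), pair(a, s(pair(0, 0))))   [R4 at 1.1]
3. f(s(s(0)), pair(a, s(pair(0, 0))))  →  a   [R4 at ε]

no — NF(t₁) = s(s(s(0))), NF(t₂) = a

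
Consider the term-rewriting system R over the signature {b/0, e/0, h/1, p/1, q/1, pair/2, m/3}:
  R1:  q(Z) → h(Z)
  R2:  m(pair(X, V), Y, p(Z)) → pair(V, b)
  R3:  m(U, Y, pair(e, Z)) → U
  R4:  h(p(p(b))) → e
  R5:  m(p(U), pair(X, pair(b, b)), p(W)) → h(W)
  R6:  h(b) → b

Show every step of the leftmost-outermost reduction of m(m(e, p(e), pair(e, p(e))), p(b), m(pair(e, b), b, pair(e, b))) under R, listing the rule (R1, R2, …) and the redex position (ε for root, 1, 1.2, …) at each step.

1. m(m(e, p(e), pair(e, p(e))), p(b), m(pair(e, b), b, pair(e, b)))  →  m(e, p(b), m(pair(e, b), b, pair(e, b)))   [R3 at 1]
2. m(e, p(b), m(pair(e, b), b, pair(e, b)))  →  m(e, p(b), pair(e, b))   [R3 at 3]
3. m(e, p(b), pair(e, b))  →  e   [R3 at ε]

e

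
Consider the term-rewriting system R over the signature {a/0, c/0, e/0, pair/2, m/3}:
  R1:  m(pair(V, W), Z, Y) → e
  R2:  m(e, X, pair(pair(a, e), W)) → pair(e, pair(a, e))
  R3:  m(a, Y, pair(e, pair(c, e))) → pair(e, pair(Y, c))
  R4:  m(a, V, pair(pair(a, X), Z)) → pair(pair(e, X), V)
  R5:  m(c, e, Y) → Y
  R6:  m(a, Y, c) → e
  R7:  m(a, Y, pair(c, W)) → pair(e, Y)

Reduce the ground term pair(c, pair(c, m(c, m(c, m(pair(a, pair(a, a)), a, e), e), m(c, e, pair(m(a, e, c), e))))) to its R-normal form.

1. pair(c, pair(c, m(c, m(c, m(pair(a, pair(a, a)), a, e), e), m(c, e, pair(m(a, e, c), e)))))  →  pair(c, pair(c, m(c, m(c, e, e), m(c, e, pair(m(a, e, c), e)))))   [R1 at 2.2.2.2]
2. pair(c, pair(c, m(c, m(c, e, e), m(c, e, pair(m(a, e, c), e)))))  →  pair(c, pair(c, m(c, e, m(c, e, pair(m(a, e, c), e)))))   [R5 at 2.2.2]
3. pair(c, pair(c, m(c, e, m(c, e, pair(m(a, e, c), e)))))  →  pair(c, pair(c, m(c, e, pair(m(a, e, c), e))))   [R5 at 2.2]
4. pair(c, pair(c, m(c, e, pair(m(a, e, c), e))))  →  pair(c, pair(c, pair(m(a, e, c), e)))   [R5 at 2.2]
5. pair(c, pair(c, pair(m(a, e, c), e)))  →  pair(c, pair(c, pair(e, e)))   [R6 at 2.2.1]

pair(c, pair(c, pair(e, e)))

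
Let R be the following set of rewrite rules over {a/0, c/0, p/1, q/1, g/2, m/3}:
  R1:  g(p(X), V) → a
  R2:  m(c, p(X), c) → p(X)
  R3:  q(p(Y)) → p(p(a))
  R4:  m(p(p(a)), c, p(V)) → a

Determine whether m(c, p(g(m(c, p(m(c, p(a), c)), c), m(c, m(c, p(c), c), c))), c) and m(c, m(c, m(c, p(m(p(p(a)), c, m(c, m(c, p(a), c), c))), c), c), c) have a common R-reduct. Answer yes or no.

Reduce t₁ = m(c, p(g(m(c, p(m(c, p(a), c)), c), m(c, m(c, p(c), c), c))), c):
1. m(c, p(g(m(c, p(m(c, p(a), c)), c), m(c, m(c, p(c), c), c))), c)  →  p(g(m(c, p(m(c, p(a), c)), c), m(c, m(c, p(c), c), c)))   [R2 at ε]
2. p(g(m(c, p(m(c, p(a), c)), c), m(c, m(c, p(c), c), c)))  →  p(g(p(m(c, p(a), c)), m(c, m(c, p(c), c), c)))   [R2 at 1.1]
3. p(g(p(m(c, p(a), c)), m(c, m(c, p(c), c), c)))  →  p(a)   [R1 at 1]

Reduce t₂ = m(c, m(c, m(c, p(m(p(p(a)), c, m(c, m(c, p(a), c), c))), c), c), c):
1. m(c, m(c, m(c, p(m(p(p(a)), c, m(c, m(c, p(a), c), c))), c), c), c)  →  m(c, m(c, p(m(p(p(a)), c, m(c, m(c, p(a), c), c))), c), c)   [R2 at 2.2]
2. m(c, m(c, p(m(p(p(a)), c, m(c, m(c, p(a), c), c))), c), c)  →  m(c, p(m(p(p(a)), c, m(c, m(c, p(a), c), c))), c)   [R2 at 2]
3. m(c, p(m(p(p(a)), c, m(c, m(c, p(a), c), c))), c)  →  p(m(p(p(a)), c, m(c, m(c, p(a), c), c)))   [R2 at ε]
4. p(m(p(p(a)), c, m(c, m(c, p(a), c), c)))  →  p(m(p(p(a)), c, m(c, p(a), c)))   [R2 at 1.3.2]
5. p(m(p(p(a)), c, m(c, p(a), c)))  →  p(m(p(p(a)), c, p(a)))   [R2 at 1.3]
6. p(m(p(p(a)), c, p(a)))  →  p(a)   [R4 at 1]

yes — NF(t₁) = p(a), NF(t₂) = p(a)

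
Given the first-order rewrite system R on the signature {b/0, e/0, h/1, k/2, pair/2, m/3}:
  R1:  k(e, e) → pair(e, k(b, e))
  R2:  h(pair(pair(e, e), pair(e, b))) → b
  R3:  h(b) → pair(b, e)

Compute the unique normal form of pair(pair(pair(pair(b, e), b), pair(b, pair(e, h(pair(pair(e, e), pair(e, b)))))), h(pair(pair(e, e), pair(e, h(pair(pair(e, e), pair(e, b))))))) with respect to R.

1. pair(pair(pair(pair(b, e), b), pair(b, pair(e, h(pair(pair(e, e), pair(e, b)))))), h(pair(pair(e, e), pair(e, h(pair(pair(e, e), pair(e, b)))))))  →  pair(pair(pair(pair(b, e), b), pair(b, pair(e, b))), h(pair(pair(e, e), pair(e, h(pair(pair(e, e), pair(e, b)))))))   [R2 at 1.2.2.2]
2. pair(pair(pair(pair(b, e), b), pair(b, pair(e, b))), h(pair(pair(e, e), pair(e, h(pair(pair(e, e), pair(e, b)))))))  →  pair(pair(pair(pair(b, e), b), pair(b, pair(e, b))), h(pair(pair(e, e), pair(e, b))))   [R2 at 2.1.2.2]
3. pair(pair(pair(pair(b, e), b), pair(b, pair(e, b))), h(pair(pair(e, e), pair(e, b))))  →  pair(pair(pair(pair(b, e), b), pair(b, pair(e, b))), b)   [R2 at 2]

pair(pair(pair(pair(b, e), b), pair(b, pair(e, b))), b)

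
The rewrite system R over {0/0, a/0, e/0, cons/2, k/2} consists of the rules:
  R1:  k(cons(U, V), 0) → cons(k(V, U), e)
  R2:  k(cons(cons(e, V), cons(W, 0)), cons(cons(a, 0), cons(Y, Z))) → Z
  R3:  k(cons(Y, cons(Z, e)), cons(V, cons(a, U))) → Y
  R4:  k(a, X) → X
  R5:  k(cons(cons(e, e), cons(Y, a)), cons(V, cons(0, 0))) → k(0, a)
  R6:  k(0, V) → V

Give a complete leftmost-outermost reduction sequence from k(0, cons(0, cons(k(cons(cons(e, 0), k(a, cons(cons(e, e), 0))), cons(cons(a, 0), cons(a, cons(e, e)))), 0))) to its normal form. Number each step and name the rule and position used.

1. k(0, cons(0, cons(k(cons(cons(e, 0), k(a, cons(cons(e, e), 0))), cons(cons(a, 0), cons(a, cons(e, e)))), 0)))  →  cons(0, cons(k(cons(cons(e, 0), k(a, cons(cons(e, e), 0))), cons(cons(a, 0), cons(a, cons(e, e)))), 0))   [R6 at ε]
2. cons(0, cons(k(cons(cons(e, 0), k(a, cons(cons(e, e), 0))), cons(cons(a, 0), cons(a, cons(e, e)))), 0))  →  cons(0, cons(k(cons(cons(e, 0), cons(cons(e, e), 0)), cons(cons(a, 0), cons(a, cons(e, e)))), 0))   [R4 at 2.1.1.2]
3. cons(0, cons(k(cons(cons(e, 0), cons(cons(e, e), 0)), cons(cons(a, 0), cons(a, cons(e, e)))), 0))  →  cons(0, cons(cons(e, e), 0))   [R2 at 2.1]

cons(0, cons(cons(e, e), 0))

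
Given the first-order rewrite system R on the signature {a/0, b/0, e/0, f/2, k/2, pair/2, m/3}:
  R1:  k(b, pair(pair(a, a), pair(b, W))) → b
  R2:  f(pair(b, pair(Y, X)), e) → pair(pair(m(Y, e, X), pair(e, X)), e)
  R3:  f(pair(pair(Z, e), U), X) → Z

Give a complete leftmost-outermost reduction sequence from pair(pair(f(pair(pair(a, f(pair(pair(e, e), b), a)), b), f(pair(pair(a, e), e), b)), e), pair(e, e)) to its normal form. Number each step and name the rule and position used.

1. pair(pair(f(pair(pair(a, f(pair(pair(e, e), b), a)), b), f(pair(pair(a, e), e), b)), e), pair(e, e))  →  pair(pair(f(pair(pair(a, e), b), f(pair(pair(a, e), e), b)), e), pair(e, e))   [R3 at 1.1.1.1.2]
2. pair(pair(f(pair(pair(a, e), b), f(pair(pair(a, e), e), b)), e), pair(e, e))  →  pair(pair(a, e), pair(e, e))   [R3 at 1.1]

pair(pair(a, e), pair(e, e))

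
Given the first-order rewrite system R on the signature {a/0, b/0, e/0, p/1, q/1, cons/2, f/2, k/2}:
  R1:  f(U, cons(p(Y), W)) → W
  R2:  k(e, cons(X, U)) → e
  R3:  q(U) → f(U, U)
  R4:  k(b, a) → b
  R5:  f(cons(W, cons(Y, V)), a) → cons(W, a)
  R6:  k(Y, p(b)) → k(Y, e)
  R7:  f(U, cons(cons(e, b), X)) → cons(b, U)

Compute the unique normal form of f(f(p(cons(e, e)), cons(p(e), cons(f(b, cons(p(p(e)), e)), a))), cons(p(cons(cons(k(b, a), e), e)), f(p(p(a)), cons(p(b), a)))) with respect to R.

1. f(f(p(cons(e, e)), cons(p(e), cons(f(b, cons(p(p(e)), e)), a))), cons(p(cons(cons(k(b, a), e), e)), f(p(p(a)), cons(p(b), a))))  →  f(p(p(a)), cons(p(b), a))   [R1 at ε]
2. f(p(p(a)), cons(p(b), a))  →  a   [R1 at ε]

a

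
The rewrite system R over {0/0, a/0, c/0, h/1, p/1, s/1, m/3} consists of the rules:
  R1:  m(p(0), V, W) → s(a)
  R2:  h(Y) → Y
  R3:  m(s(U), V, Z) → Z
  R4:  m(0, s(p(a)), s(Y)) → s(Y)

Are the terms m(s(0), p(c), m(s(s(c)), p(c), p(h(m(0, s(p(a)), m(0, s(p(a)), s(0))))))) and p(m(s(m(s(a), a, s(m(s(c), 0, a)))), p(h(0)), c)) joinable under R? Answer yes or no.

Reduce t₁ = m(s(0), p(c), m(s(s(c)), p(c), p(h(m(0, s(p(a)), m(0, s(p(a)), s(0))))))):
1. m(s(0), p(c), m(s(s(c)), p(c), p(h(m(0, s(p(a)), m(0, s(p(a)), s(0)))))))  →  m(s(s(c)), p(c), p(h(m(0, s(p(a)), m(0, s(p(a)), s(0))))))   [R3 at ε]
2. m(s(s(c)), p(c), p(h(m(0, s(p(a)), m(0, s(p(a)), s(0))))))  →  p(h(m(0, s(p(a)), m(0, s(p(a)), s(0)))))   [R3 at ε]
3. p(h(m(0, s(p(a)), m(0, s(p(a)), s(0)))))  →  p(m(0, s(p(a)), m(0, s(p(a)), s(0))))   [R2 at 1]
4. p(m(0, s(p(a)), m(0, s(p(a)), s(0))))  →  p(m(0, s(p(a)), s(0)))   [R4 at 1.3]
5. p(m(0, s(p(a)), s(0)))  →  p(s(0))   [R4 at 1]

Reduce t₂ = p(m(s(m(s(a), a, s(m(s(c), 0, a)))), p(h(0)), c)):
1. p(m(s(m(s(a), a, s(m(s(c), 0, a)))), p(h(0)), c))  →  p(c)   [R3 at 1]

no — NF(t₁) = p(s(0)), NF(t₂) = p(c)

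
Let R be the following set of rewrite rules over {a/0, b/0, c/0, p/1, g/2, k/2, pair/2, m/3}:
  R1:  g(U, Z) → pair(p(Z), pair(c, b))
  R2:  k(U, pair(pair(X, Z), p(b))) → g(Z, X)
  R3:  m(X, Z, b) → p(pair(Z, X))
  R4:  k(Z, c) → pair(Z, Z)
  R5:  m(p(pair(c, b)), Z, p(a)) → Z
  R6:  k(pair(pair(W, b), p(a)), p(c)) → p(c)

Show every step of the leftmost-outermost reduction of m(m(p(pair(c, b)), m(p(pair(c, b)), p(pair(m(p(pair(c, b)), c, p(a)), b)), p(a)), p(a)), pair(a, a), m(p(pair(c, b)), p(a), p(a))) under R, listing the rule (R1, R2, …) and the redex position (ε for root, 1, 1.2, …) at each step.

1. m(m(p(pair(c, b)), m(p(pair(c, b)), p(pair(m(p(pair(c, b)), c, p(a)), b)), p(a)), p(a)), pair(a, a), m(p(pair(c, b)), p(a), p(a)))  →  m(m(p(pair(c, b)), p(pair(m(p(pair(c, b)), c, p(a)), b)), p(a)), pair(a, a), m(p(pair(c, b)), p(a), p(a)))   [R5 at 1]
2. m(m(p(pair(c, b)), p(pair(m(p(pair(c, b)), c, p(a)), b)), p(a)), pair(a, a), m(p(pair(c, b)), p(a), p(a)))  →  m(p(pair(m(p(pair(c, b)), c, p(a)), b)), pair(a, a), m(p(pair(c, b)), p(a), p(a)))   [R5 at 1]
3. m(p(pair(m(p(pair(c, b)), c, p(a)), b)), pair(a, a), m(p(pair(c, b)), p(a), p(a)))  →  m(p(pair(c, b)), pair(a, a), m(p(pair(c, b)), p(a), p(a)))   [R5 at 1.1.1]
4. m(p(pair(c, b)), pair(a, a), m(p(pair(c, b)), p(a), p(a)))  →  m(p(pair(c, b)), pair(a, a), p(a))   [R5 at 3]
5. m(p(pair(c, b)), pair(a, a), p(a))  →  pair(a, a)   [R5 at ε]

pair(a, a)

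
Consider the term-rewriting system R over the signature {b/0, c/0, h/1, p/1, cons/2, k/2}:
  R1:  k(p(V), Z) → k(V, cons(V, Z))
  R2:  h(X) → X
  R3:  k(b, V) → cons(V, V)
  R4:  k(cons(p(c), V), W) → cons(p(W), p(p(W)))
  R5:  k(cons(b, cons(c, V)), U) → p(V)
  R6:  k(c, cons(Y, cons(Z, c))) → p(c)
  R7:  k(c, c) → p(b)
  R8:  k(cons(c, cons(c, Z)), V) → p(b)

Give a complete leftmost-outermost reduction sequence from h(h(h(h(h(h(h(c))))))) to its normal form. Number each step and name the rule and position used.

1. h(h(h(h(h(h(h(c)))))))  →  h(h(h(h(h(h(c))))))   [R2 at ε]
2. h(h(h(h(h(h(c))))))  →  h(h(h(h(h(c)))))   [R2 at ε]
3. h(h(h(h(h(c)))))  →  h(h(h(h(c))))   [R2 at ε]
4. h(h(h(h(c))))  →  h(h(h(c)))   [R2 at ε]
5. h(h(h(c)))  →  h(h(c))   [R2 at ε]
6. h(h(c))  →  h(c)   [R2 at ε]
7. h(c)  →  c   [R2 at ε]

c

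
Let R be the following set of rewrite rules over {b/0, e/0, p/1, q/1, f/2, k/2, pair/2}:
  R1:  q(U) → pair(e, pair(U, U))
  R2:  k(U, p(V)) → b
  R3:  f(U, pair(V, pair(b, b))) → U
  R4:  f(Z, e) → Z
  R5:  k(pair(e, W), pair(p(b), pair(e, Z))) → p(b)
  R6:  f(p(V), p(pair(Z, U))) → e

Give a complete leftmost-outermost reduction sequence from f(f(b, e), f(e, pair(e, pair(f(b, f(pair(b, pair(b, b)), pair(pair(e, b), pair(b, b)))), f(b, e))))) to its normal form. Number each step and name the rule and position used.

1. f(f(b, e), f(e, pair(e, pair(f(b, f(pair(b, pair(b, b)), pair(pair(e, b), pair(b, b)))), f(b, e)))))  →  f(b, f(e, pair(e, pair(f(b, f(pair(b, pair(b, b)), pair(pair(e, b), pair(b, b)))), f(b, e)))))   [R4 at 1]
2. f(b, f(e, pair(e, pair(f(b, f(pair(b, pair(b, b)), pair(pair(e, b), pair(b, b)))), f(b, e)))))  →  f(b, f(e, pair(e, pair(f(b, pair(b, pair(b, b))), f(b, e)))))   [R3 at 2.2.2.1.2]
3. f(b, f(e, pair(e, pair(f(b, pair(b, pair(b, b))), f(b, e)))))  →  f(b, f(e, pair(e, pair(b, f(b, e)))))   [R3 at 2.2.2.1]
4. f(b, f(e, pair(e, pair(b, f(b, e)))))  →  f(b, f(e, pair(e, pair(b, b))))   [R4 at 2.2.2.2]
5. f(b, f(e, pair(e, pair(b, b))))  →  f(b, e)   [R3 at 2]
6. f(b, e)  →  b   [R4 at ε]

b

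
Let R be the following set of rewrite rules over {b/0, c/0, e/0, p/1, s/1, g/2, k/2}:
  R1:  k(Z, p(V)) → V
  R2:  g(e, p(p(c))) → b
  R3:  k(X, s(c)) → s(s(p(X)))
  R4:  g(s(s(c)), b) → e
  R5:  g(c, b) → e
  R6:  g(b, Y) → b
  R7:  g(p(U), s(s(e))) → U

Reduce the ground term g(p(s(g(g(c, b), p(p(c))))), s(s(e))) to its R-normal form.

1. g(p(s(g(g(c, b), p(p(c))))), s(s(e)))  →  s(g(g(c, b), p(p(c))))   [R7 at ε]
2. s(g(g(c, b), p(p(c))))  →  s(g(e, p(p(c))))   [R5 at 1.1]
3. s(g(e, p(p(c))))  →  s(b)   [R2 at 1]

s(b)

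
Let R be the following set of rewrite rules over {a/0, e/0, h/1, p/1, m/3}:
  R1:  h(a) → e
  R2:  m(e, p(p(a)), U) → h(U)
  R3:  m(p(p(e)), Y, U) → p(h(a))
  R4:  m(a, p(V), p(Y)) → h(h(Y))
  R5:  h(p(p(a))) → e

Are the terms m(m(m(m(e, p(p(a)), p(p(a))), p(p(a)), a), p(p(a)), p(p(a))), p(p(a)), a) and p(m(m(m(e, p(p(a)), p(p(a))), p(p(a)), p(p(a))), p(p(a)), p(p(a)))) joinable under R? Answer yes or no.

no — NF(t₁) = e, NF(t₂) = p(e)

Reduce t₁ = m(m(m(m(e, p(p(a)), p(p(a))), p(p(a)), a), p(p(a)), p(p(a))), p(p(a)), a):
1. m(m(m(m(e, p(p(a)), p(p(a))), p(p(a)), a), p(p(a)), p(p(a))), p(p(a)), a)  →  m(m(m(h(p(p(a))), p(p(a)), a), p(p(a)), p(p(a))), p(p(a)), a)   [R2 at 1.1.1]
2. m(m(m(h(p(p(a))), p(p(a)), a), p(p(a)), p(p(a))), p(p(a)), a)  →  m(m(m(e, p(p(a)), a), p(p(a)), p(p(a))), p(p(a)), a)   [R5 at 1.1.1]
3. m(m(m(e, p(p(a)), a), p(p(a)), p(p(a))), p(p(a)), a)  →  m(m(h(a), p(p(a)), p(p(a))), p(p(a)), a)   [R2 at 1.1]
4. m(m(h(a), p(p(a)), p(p(a))), p(p(a)), a)  →  m(m(e, p(p(a)), p(p(a))), p(p(a)), a)   [R1 at 1.1]
5. m(m(e, p(p(a)), p(p(a))), p(p(a)), a)  →  m(h(p(p(a))), p(p(a)), a)   [R2 at 1]
6. m(h(p(p(a))), p(p(a)), a)  →  m(e, p(p(a)), a)   [R5 at 1]
7. m(e, p(p(a)), a)  →  h(a)   [R2 at ε]
8. h(a)  →  e   [R1 at ε]

Reduce t₂ = p(m(m(m(e, p(p(a)), p(p(a))), p(p(a)), p(p(a))), p(p(a)), p(p(a)))):
1. p(m(m(m(e, p(p(a)), p(p(a))), p(p(a)), p(p(a))), p(p(a)), p(p(a))))  →  p(m(m(h(p(p(a))), p(p(a)), p(p(a))), p(p(a)), p(p(a))))   [R2 at 1.1.1]
2. p(m(m(h(p(p(a))), p(p(a)), p(p(a))), p(p(a)), p(p(a))))  →  p(m(m(e, p(p(a)), p(p(a))), p(p(a)), p(p(a))))   [R5 at 1.1.1]
3. p(m(m(e, p(p(a)), p(p(a))), p(p(a)), p(p(a))))  →  p(m(h(p(p(a))), p(p(a)), p(p(a))))   [R2 at 1.1]
4. p(m(h(p(p(a))), p(p(a)), p(p(a))))  →  p(m(e, p(p(a)), p(p(a))))   [R5 at 1.1]
5. p(m(e, p(p(a)), p(p(a))))  →  p(h(p(p(a))))   [R2 at 1]
6. p(h(p(p(a))))  →  p(e)   [R5 at 1]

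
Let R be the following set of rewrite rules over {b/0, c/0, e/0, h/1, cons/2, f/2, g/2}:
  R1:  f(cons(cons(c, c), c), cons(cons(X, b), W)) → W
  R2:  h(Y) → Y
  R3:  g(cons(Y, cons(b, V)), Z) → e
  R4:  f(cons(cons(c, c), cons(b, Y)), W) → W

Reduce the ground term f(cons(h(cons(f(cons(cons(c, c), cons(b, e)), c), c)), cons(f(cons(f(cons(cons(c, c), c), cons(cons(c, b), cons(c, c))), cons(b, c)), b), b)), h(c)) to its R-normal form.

c

1. f(cons(h(cons(f(cons(cons(c, c), cons(b, e)), c), c)), cons(f(cons(f(cons(cons(c, c), c), cons(cons(c, b), cons(c, c))), cons(b, c)), b), b)), h(c))  →  f(cons(cons(f(cons(cons(c, c), cons(b, e)), c), c), cons(f(cons(f(cons(cons(c, c), c), cons(cons(c, b), cons(c, c))), cons(b, c)), b), b)), h(c))   [R2 at 1.1]
2. f(cons(cons(f(cons(cons(c, c), cons(b, e)), c), c), cons(f(cons(f(cons(cons(c, c), c), cons(cons(c, b), cons(c, c))), cons(b, c)), b), b)), h(c))  →  f(cons(cons(c, c), cons(f(cons(f(cons(cons(c, c), c), cons(cons(c, b), cons(c, c))), cons(b, c)), b), b)), h(c))   [R4 at 1.1.1]
3. f(cons(cons(c, c), cons(f(cons(f(cons(cons(c, c), c), cons(cons(c, b), cons(c, c))), cons(b, c)), b), b)), h(c))  →  f(cons(cons(c, c), cons(f(cons(cons(c, c), cons(b, c)), b), b)), h(c))   [R1 at 1.2.1.1.1]
4. f(cons(cons(c, c), cons(f(cons(cons(c, c), cons(b, c)), b), b)), h(c))  →  f(cons(cons(c, c), cons(b, b)), h(c))   [R4 at 1.2.1]
5. f(cons(cons(c, c), cons(b, b)), h(c))  →  h(c)   [R4 at ε]
6. h(c)  →  c   [R2 at ε]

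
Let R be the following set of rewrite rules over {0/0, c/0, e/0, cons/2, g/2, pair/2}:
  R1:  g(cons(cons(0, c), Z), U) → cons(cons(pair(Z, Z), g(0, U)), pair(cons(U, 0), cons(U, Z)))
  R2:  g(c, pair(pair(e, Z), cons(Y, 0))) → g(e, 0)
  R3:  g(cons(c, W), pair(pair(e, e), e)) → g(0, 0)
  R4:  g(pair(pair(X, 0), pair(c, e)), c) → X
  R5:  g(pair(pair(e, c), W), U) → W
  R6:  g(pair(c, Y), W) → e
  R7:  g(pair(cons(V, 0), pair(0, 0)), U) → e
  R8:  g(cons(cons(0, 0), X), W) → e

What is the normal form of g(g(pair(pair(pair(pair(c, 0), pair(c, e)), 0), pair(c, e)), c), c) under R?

c

1. g(g(pair(pair(pair(pair(c, 0), pair(c, e)), 0), pair(c, e)), c), c)  →  g(pair(pair(c, 0), pair(c, e)), c)   [R4 at 1]
2. g(pair(pair(c, 0), pair(c, e)), c)  →  c   [R4 at ε]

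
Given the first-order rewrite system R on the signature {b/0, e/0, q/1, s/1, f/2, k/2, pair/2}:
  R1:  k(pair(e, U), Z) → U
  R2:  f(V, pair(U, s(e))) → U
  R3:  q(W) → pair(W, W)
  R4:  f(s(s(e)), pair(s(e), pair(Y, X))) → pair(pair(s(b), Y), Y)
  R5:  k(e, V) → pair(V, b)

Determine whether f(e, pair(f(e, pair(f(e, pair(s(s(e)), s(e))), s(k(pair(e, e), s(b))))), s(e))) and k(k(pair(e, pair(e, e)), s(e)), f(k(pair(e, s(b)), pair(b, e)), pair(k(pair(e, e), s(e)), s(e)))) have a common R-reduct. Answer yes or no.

Reduce t₁ = f(e, pair(f(e, pair(f(e, pair(s(s(e)), s(e))), s(k(pair(e, e), s(b))))), s(e))):
1. f(e, pair(f(e, pair(f(e, pair(s(s(e)), s(e))), s(k(pair(e, e), s(b))))), s(e)))  →  f(e, pair(f(e, pair(s(s(e)), s(e))), s(k(pair(e, e), s(b)))))   [R2 at ε]
2. f(e, pair(f(e, pair(s(s(e)), s(e))), s(k(pair(e, e), s(b)))))  →  f(e, pair(s(s(e)), s(k(pair(e, e), s(b)))))   [R2 at 2.1]
3. f(e, pair(s(s(e)), s(k(pair(e, e), s(b)))))  →  f(e, pair(s(s(e)), s(e)))   [R1 at 2.2.1]
4. f(e, pair(s(s(e)), s(e)))  →  s(s(e))   [R2 at ε]

Reduce t₂ = k(k(pair(e, pair(e, e)), s(e)), f(k(pair(e, s(b)), pair(b, e)), pair(k(pair(e, e), s(e)), s(e)))):
1. k(k(pair(e, pair(e, e)), s(e)), f(k(pair(e, s(b)), pair(b, e)), pair(k(pair(e, e), s(e)), s(e))))  →  k(pair(e, e), f(k(pair(e, s(b)), pair(b, e)), pair(k(pair(e, e), s(e)), s(e))))   [R1 at 1]
2. k(pair(e, e), f(k(pair(e, s(b)), pair(b, e)), pair(k(pair(e, e), s(e)), s(e))))  →  e   [R1 at ε]

no — NF(t₁) = s(s(e)), NF(t₂) = e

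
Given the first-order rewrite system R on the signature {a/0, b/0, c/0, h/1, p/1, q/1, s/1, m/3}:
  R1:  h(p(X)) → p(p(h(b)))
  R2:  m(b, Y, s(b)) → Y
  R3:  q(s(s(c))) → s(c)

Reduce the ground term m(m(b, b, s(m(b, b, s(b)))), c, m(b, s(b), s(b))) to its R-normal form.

c

1. m(m(b, b, s(m(b, b, s(b)))), c, m(b, s(b), s(b)))  →  m(m(b, b, s(b)), c, m(b, s(b), s(b)))   [R2 at 1.3.1]
2. m(m(b, b, s(b)), c, m(b, s(b), s(b)))  →  m(b, c, m(b, s(b), s(b)))   [R2 at 1]
3. m(b, c, m(b, s(b), s(b)))  →  m(b, c, s(b))   [R2 at 3]
4. m(b, c, s(b))  →  c   [R2 at ε]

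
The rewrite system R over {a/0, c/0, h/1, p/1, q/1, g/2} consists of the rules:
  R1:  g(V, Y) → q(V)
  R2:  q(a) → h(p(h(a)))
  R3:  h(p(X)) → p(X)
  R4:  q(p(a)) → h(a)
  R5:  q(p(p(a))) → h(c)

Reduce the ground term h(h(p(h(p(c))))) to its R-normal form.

p(p(c))

1. h(h(p(h(p(c)))))  →  h(p(h(p(c))))   [R3 at 1]
2. h(p(h(p(c))))  →  p(h(p(c)))   [R3 at ε]
3. p(h(p(c)))  →  p(p(c))   [R3 at 1]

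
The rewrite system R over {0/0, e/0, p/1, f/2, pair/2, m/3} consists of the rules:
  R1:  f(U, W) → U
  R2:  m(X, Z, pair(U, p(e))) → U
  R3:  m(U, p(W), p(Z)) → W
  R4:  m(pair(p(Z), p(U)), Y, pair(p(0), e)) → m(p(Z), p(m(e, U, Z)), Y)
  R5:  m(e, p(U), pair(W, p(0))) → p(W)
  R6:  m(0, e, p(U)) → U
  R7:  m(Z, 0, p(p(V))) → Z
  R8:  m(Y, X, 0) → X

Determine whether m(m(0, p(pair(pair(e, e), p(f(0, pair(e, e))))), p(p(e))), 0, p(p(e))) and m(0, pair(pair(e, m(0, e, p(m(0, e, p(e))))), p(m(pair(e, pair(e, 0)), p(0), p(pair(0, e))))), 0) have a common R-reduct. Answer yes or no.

Reduce t₁ = m(m(0, p(pair(pair(e, e), p(f(0, pair(e, e))))), p(p(e))), 0, p(p(e))):
1. m(m(0, p(pair(pair(e, e), p(f(0, pair(e, e))))), p(p(e))), 0, p(p(e)))  →  m(0, p(pair(pair(e, e), p(f(0, pair(e, e))))), p(p(e)))   [R7 at ε]
2. m(0, p(pair(pair(e, e), p(f(0, pair(e, e))))), p(p(e)))  →  pair(pair(e, e), p(f(0, pair(e, e))))   [R3 at ε]
3. pair(pair(e, e), p(f(0, pair(e, e))))  →  pair(pair(e, e), p(0))   [R1 at 2.1]

Reduce t₂ = m(0, pair(pair(e, m(0, e, p(m(0, e, p(e))))), p(m(pair(e, pair(e, 0)), p(0), p(pair(0, e))))), 0):
1. m(0, pair(pair(e, m(0, e, p(m(0, e, p(e))))), p(m(pair(e, pair(e, 0)), p(0), p(pair(0, e))))), 0)  →  pair(pair(e, m(0, e, p(m(0, e, p(e))))), p(m(pair(e, pair(e, 0)), p(0), p(pair(0, e)))))   [R8 at ε]
2. pair(pair(e, m(0, e, p(m(0, e, p(e))))), p(m(pair(e, pair(e, 0)), p(0), p(pair(0, e)))))  →  pair(pair(e, m(0, e, p(e))), p(m(pair(e, pair(e, 0)), p(0), p(pair(0, e)))))   [R6 at 1.2]
3. pair(pair(e, m(0, e, p(e))), p(m(pair(e, pair(e, 0)), p(0), p(pair(0, e)))))  →  pair(pair(e, e), p(m(pair(e, pair(e, 0)), p(0), p(pair(0, e)))))   [R6 at 1.2]
4. pair(pair(e, e), p(m(pair(e, pair(e, 0)), p(0), p(pair(0, e)))))  →  pair(pair(e, e), p(0))   [R3 at 2.1]

yes — NF(t₁) = pair(pair(e, e), p(0)), NF(t₂) = pair(pair(e, e), p(0))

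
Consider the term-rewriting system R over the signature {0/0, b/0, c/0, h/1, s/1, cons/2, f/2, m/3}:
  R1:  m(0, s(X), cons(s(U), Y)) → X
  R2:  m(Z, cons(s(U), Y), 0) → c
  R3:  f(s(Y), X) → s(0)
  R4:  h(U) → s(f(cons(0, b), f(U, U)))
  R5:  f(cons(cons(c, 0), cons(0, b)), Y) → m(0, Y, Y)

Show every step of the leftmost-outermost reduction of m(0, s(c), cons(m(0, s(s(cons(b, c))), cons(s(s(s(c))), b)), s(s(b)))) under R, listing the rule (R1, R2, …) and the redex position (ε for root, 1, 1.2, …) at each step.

c

1. m(0, s(c), cons(m(0, s(s(cons(b, c))), cons(s(s(s(c))), b)), s(s(b))))  →  m(0, s(c), cons(s(cons(b, c)), s(s(b))))   [R1 at 3.1]
2. m(0, s(c), cons(s(cons(b, c)), s(s(b))))  →  c   [R1 at ε]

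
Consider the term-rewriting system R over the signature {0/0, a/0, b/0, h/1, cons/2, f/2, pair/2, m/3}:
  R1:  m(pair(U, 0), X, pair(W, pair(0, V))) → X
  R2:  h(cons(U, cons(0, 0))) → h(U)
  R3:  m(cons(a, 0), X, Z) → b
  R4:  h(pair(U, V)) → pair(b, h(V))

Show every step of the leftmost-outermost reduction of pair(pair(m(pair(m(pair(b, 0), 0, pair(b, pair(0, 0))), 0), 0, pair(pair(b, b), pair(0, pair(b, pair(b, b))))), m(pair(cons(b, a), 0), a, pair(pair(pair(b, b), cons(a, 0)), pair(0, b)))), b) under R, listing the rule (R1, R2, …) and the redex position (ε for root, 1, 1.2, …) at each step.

1. pair(pair(m(pair(m(pair(b, 0), 0, pair(b, pair(0, 0))), 0), 0, pair(pair(b, b), pair(0, pair(b, pair(b, b))))), m(pair(cons(b, a), 0), a, pair(pair(pair(b, b), cons(a, 0)), pair(0, b)))), b)  →  pair(pair(0, m(pair(cons(b, a), 0), a, pair(pair(pair(b, b), cons(a, 0)), pair(0, b)))), b)   [R1 at 1.1]
2. pair(pair(0, m(pair(cons(b, a), 0), a, pair(pair(pair(b, b), cons(a, 0)), pair(0, b)))), b)  →  pair(pair(0, a), b)   [R1 at 1.2]

pair(pair(0, a), b)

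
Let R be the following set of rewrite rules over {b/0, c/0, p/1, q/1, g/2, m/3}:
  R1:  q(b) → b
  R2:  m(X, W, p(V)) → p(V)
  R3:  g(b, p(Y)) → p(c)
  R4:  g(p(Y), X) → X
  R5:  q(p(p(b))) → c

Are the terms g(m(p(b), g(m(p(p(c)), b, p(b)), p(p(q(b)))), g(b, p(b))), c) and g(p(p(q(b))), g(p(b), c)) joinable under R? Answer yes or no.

yes — NF(t₁) = c, NF(t₂) = c

Reduce t₁ = g(m(p(b), g(m(p(p(c)), b, p(b)), p(p(q(b)))), g(b, p(b))), c):
1. g(m(p(b), g(m(p(p(c)), b, p(b)), p(p(q(b)))), g(b, p(b))), c)  →  g(m(p(b), g(p(b), p(p(q(b)))), g(b, p(b))), c)   [R2 at 1.2.1]
2. g(m(p(b), g(p(b), p(p(q(b)))), g(b, p(b))), c)  →  g(m(p(b), p(p(q(b))), g(b, p(b))), c)   [R4 at 1.2]
3. g(m(p(b), p(p(q(b))), g(b, p(b))), c)  →  g(m(p(b), p(p(b)), g(b, p(b))), c)   [R1 at 1.2.1.1]
4. g(m(p(b), p(p(b)), g(b, p(b))), c)  →  g(m(p(b), p(p(b)), p(c)), c)   [R3 at 1.3]
5. g(m(p(b), p(p(b)), p(c)), c)  →  g(p(c), c)   [R2 at 1]
6. g(p(c), c)  →  c   [R4 at ε]

Reduce t₂ = g(p(p(q(b))), g(p(b), c)):
1. g(p(p(q(b))), g(p(b), c))  →  g(p(b), c)   [R4 at ε]
2. g(p(b), c)  →  c   [R4 at ε]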